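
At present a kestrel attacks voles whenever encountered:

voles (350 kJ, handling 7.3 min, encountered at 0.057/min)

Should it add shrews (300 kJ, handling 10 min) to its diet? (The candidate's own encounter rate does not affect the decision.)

Yes

On voles alone, R = ΣλE/(1+Σλh) = 19.95/1.416 = 14.09 kJ/min.
Profitability of shrews: 300/10 = 30 kJ/min.
Since 30 > R, including shrews increases the long-run rate.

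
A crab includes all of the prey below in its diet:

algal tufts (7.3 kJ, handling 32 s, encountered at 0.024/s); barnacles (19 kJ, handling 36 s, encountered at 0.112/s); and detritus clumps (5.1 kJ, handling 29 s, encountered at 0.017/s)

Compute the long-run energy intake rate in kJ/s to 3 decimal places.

0.380 kJ/s

Energy encountered per unit search time: 0.024×7.3 + 0.112×19 + 0.017×5.1 = 2.39 kJ/s.
Handling time per unit search time: 0.024×32 + 0.112×36 + 0.017×29 = 5.293.
Rate = 2.39/(1 + 5.293) = 0.3798 kJ/s.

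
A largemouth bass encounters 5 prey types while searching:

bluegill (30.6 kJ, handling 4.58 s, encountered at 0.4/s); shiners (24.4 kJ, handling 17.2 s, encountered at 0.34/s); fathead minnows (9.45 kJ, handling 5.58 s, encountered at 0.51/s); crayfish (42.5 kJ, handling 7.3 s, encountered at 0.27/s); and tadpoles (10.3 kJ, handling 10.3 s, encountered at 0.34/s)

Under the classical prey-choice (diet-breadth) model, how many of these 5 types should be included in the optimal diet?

2

Profitabilities (E/h, kJ/s): bluegill 6.68, crayfish 5.82, fathead minnows 1.69, shiners 1.42, tadpoles 1. Add prey in this order while the next type's profitability exceeds the intake rate on those already taken.
Rate on top 1: 4.322. crayfish: 5.82 > 4.322 → include.
Rate on top 2: 4.938. fathead minnows: 1.69 < 4.938 → exclude; stop.
Optimal diet: bluegill, crayfish — 2 of 5 types.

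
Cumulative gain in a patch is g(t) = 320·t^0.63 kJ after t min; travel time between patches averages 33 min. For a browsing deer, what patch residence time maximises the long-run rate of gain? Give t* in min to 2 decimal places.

56.19 min

By the marginal value theorem, leave when the instantaneous gain rate g'(t) equals the habitat-wide average g(t)/(T + t).
g'(t) = 0.63·320·t^-0.37. Setting 0.63·320·t^-0.37 = 320·t^0.63/(33+t) gives 0.63(33+t) = t, so 0.37·t = 0.63×33.
t* = 0.63×33/0.37 = 56.19 min.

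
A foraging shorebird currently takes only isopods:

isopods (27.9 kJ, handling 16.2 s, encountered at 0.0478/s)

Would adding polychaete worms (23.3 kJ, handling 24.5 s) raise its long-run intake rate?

Current rate: (0.0478×27.9)/(1 + 0.0478×16.2) = 0.7516 kJ/s.
polychaete worms: E/h = 23.3/24.5 = 0.951 kJ/s.
Since 0.951 > R, including polychaete worms increases the long-run rate.

Yes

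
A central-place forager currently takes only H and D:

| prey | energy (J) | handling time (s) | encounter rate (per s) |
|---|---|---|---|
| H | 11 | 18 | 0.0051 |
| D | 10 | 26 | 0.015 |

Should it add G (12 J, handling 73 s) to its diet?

Current rate: (0.0051×11 + 0.015×10)/(1 + 0.0051×18 + 0.015×26) = 0.1391 J/s.
Profitability of G: 12/73 = 0.1644 J/s.
Since 0.1644 > R, including G increases the long-run rate.

Yes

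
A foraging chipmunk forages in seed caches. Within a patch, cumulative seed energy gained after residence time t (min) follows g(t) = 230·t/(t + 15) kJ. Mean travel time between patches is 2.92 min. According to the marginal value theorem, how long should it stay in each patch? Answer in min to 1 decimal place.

By the marginal value theorem, leave when the instantaneous gain rate g'(t) equals the habitat-wide average g(t)/(T + t).
g'(t) = 230·15/(t + 15)². Setting 230·15/(t+15)² = 230t/[(t+15)(2.92+t)] gives 15(2.92+t) = t(t+15), so t² = 15×2.92 = 43.8.
t* = √43.8 = 6.618 min.

6.6 min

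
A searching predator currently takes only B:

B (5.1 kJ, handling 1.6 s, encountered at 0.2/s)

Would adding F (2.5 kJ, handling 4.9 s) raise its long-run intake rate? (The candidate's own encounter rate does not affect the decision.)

Intake rate on the current diet: R = (0.2×5.1) / (1 + 0.2×1.6) = 1.02/1.32 = 0.7727 kJ/s.
F: E/h = 2.5/4.9 = 0.5102 kJ/s.
Since 0.5102 < R, time spent handling F is better spent searching.

No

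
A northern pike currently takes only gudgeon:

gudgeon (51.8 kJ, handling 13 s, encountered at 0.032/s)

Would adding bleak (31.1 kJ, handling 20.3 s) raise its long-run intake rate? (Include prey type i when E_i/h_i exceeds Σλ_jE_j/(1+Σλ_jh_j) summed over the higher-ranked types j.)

Yes

Intake rate on the current diet: R = (0.032×51.8) / (1 + 0.032×13) = 1.658/1.416 = 1.171 kJ/s.
bleak: E/h = 31.1/20.3 = 1.532 kJ/s.
Since 1.532 > R, including bleak increases the long-run rate.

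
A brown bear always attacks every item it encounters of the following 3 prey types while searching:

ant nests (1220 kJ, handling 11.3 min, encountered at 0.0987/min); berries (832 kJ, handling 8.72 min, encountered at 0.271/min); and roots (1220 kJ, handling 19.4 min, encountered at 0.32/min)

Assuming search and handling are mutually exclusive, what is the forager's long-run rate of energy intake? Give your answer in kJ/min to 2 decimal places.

R = (0.0987×1220 + 0.271×832 + 0.32×1220) / (1 + 0.0987×11.3 + 0.271×8.72 + 0.32×19.4) = 736.3/10.69 = 68.9 kJ/min.

68.90 kJ/min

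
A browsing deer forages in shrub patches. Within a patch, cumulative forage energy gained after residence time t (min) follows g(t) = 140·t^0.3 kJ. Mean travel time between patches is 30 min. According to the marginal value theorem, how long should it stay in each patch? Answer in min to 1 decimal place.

Optimal t* satisfies g'(t*) = g(t*)/(T + t*).
g'(t) = 0.3·140·t^-0.7. Setting 0.3·140·t^-0.7 = 140·t^0.3/(30+t) gives 0.3(30+t) = t, so 0.70·t = 0.3×30.
t* = 0.3×30/0.70 = 12.86 min.

12.9 min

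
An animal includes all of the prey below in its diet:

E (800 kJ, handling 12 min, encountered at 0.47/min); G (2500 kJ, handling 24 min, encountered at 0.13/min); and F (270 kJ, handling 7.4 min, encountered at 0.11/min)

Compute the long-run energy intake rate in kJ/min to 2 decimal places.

R = (0.47×800 + 0.13×2500 + 0.11×270) / (1 + 0.47×12 + 0.13×24 + 0.11×7.4) = 730.7/10.57 = 69.1 kJ/min.

69.10 kJ/min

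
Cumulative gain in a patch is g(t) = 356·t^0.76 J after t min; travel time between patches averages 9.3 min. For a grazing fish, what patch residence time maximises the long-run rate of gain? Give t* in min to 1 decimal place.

29.5 min

By the marginal value theorem, leave when the instantaneous gain rate g'(t) equals the habitat-wide average g(t)/(T + t).
g'(t) = 0.76·356·t^-0.24. Setting 0.76·356·t^-0.24 = 356·t^0.76/(9.3+t) gives 0.76(9.3+t) = t, so 0.24·t = 0.76×9.3.
t* = 0.76×9.3/0.24 = 29.45 min.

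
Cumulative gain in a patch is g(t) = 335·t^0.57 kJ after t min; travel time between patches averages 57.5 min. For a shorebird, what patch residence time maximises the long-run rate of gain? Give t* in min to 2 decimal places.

76.22 min

Optimal t* satisfies g'(t*) = g(t*)/(T + t*).
g'(t) = 0.57·335·t^-0.43. Setting 0.57·335·t^-0.43 = 335·t^0.57/(57.5+t) gives 0.57(57.5+t) = t, so 0.43·t = 0.57×57.5.
t* = 0.57×57.5/0.43 = 76.22 min.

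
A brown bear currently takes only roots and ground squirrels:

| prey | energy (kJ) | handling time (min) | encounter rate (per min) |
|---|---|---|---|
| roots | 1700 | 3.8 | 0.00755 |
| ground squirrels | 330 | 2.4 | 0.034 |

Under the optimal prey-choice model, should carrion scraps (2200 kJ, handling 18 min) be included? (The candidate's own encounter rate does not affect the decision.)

Yes

On roots and ground squirrels alone, R = ΣλE/(1+Σλh) = 24.05/1.11 = 21.67 kJ/min.
carrion scraps: E/h = 2200/18 = 122.2 kJ/min.
Since 122.2 > R, including carrion scraps increases the long-run rate.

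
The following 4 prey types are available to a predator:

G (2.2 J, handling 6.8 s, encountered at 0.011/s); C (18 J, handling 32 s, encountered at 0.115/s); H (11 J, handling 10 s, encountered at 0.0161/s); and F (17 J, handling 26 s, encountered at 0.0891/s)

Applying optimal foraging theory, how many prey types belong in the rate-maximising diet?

Rank by E/h (J/s): H 1.1, F 0.654, C 0.562, G 0.324. Include each in turn until the next type's E/h falls below the running intake rate.
Rate on top 1: 0.1525. F: 0.654 > 0.1525 → include.
Rate on top 2: 0.4865. C: 0.562 > 0.4865 → include.
Rate on top 3: 0.5256. G: 0.324 < 0.5256 → exclude; stop.
Optimal diet: H, F, C — 3 of 4 types.

3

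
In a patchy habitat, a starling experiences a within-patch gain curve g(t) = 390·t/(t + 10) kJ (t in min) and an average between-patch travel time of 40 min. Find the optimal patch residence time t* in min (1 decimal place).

20.0 min

Optimal t* satisfies g'(t*) = g(t*)/(T + t*).
g'(t) = 390·10/(t + 10)². Setting 390·10/(t+10)² = 390t/[(t+10)(40+t)] gives 10(40+t) = t(t+10), so t² = 10×40 = 400.
t* = √400 = 20 min.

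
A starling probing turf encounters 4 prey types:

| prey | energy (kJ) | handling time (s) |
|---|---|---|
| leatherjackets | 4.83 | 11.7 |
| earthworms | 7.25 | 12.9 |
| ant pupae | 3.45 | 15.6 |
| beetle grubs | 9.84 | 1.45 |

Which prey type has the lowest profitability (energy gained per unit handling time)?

ant pupae

In descending order of E/h:
beetle grubs: 9.84/1.45 = 6.79 kJ/s
earthworms: 7.25/12.9 = 0.562 kJ/s
leatherjackets: 4.83/11.7 = 0.413 kJ/s
ant pupae: 3.45/15.6 = 0.221 kJ/s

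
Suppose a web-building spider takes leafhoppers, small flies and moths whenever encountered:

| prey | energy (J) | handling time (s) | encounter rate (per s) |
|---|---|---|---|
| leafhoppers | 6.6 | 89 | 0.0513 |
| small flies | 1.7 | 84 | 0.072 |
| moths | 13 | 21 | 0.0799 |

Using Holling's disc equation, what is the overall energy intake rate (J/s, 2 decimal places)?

Energy encountered per unit search time: 0.0513×6.6 + 0.072×1.7 + 0.0799×13 = 1.5 J/s.
Handling time per unit search time: 0.0513×89 + 0.072×84 + 0.0799×21 = 12.29.
Rate = 1.5/(1 + 12.29) = 0.1128 J/s.

0.11 J/s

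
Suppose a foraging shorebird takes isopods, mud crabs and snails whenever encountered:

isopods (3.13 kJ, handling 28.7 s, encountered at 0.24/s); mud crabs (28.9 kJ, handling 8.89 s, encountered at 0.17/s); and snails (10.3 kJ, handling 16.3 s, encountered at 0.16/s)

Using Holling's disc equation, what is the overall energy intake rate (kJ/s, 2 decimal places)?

0.61 kJ/s

Energy encountered per unit search time: 0.24×3.13 + 0.17×28.9 + 0.16×10.3 = 7.312 kJ/s.
Handling time per unit search time: 0.24×28.7 + 0.17×8.89 + 0.16×16.3 = 11.01.
Rate = 7.312/(1 + 11.01) = 0.609 kJ/s.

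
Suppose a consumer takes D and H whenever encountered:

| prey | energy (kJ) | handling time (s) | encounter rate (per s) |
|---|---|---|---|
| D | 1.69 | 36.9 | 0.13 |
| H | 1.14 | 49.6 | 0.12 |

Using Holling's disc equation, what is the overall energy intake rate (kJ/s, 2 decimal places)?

0.03 kJ/s

Energy encountered per unit search time: 0.13×1.69 + 0.12×1.14 = 0.3565 kJ/s.
Handling time per unit search time: 0.13×36.9 + 0.12×49.6 = 10.75.
Rate = 0.3565/(1 + 10.75) = 0.03034 kJ/s.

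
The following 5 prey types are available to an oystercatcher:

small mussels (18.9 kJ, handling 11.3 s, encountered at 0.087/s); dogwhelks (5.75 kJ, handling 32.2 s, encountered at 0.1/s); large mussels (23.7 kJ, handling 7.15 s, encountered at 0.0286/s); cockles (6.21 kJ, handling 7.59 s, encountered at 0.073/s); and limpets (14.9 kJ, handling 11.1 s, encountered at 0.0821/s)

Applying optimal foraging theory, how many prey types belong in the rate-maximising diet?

3

Rank by E/h (kJ/s): large mussels 3.31, small mussels 1.67, limpets 1.34, cockles 0.818, dogwhelks 0.179. Include each in turn until the next type's E/h falls below the running intake rate.
Rate on top 1: 0.5627. small mussels: 1.67 > 0.5627 → include.
Rate on top 2: 1.061. limpets: 1.34 > 1.061 → include.
Rate on top 3: 1.144. cockles: 0.818 < 1.144 → exclude; stop.
Optimal diet: large mussels, small mussels, limpets — 3 of 5 types.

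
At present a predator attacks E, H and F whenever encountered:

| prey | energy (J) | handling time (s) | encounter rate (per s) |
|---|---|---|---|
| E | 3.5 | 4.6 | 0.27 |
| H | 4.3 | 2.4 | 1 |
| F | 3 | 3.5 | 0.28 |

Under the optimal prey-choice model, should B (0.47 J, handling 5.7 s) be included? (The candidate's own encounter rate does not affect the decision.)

Current rate: (0.27×3.5 + 1×4.3 + 0.28×3)/(1 + 0.27×4.6 + 1×2.4 + 0.28×3.5) = 1.082 J/s.
Profitability of B: 0.47/5.7 = 0.08246 J/s.
0.08246 < 1.082, so adding B would lower the average — exclude it.

No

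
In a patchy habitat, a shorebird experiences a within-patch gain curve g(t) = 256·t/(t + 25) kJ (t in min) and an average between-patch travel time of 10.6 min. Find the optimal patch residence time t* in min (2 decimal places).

Optimal t* satisfies g'(t*) = g(t*)/(T + t*).
g'(t) = 256·25/(t + 25)². Setting 256·25/(t+25)² = 256t/[(t+25)(10.6+t)] gives 25(10.6+t) = t(t+25), so t² = 25×10.6 = 265.
t* = √265 = 16.28 min.

16.28 min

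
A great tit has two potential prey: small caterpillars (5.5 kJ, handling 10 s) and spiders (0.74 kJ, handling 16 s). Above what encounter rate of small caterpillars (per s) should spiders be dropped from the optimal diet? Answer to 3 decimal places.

Drop spiders once their profitability E₂/h₂ falls below the rate achievable on small caterpillars alone: E₂/h₂ = λE₁/(1 + λh₁).
Solve for λ: λE₁h₂ = E₂(1 + λh₁) → λ(E₁h₂ − E₂h₁) = E₂ → λ = E₂/(E₁h₂ − E₂h₁).
λ = 0.74/(5.5×16 − 0.74×10) = 0.74/80.6 = 0.009181 per s.

0.009 per s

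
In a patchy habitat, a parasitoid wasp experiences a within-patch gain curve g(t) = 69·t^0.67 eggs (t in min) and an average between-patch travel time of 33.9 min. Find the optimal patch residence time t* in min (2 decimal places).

Maximise g(t)/(T+t): set derivative to zero → g'(t)(T+t) = g(t).
g'(t) = 0.67·69·t^-0.33. Setting 0.67·69·t^-0.33 = 69·t^0.67/(33.9+t) gives 0.67(33.9+t) = t, so 0.33·t = 0.67×33.9.
t* = 0.67×33.9/0.33 = 68.83 min.

68.83 min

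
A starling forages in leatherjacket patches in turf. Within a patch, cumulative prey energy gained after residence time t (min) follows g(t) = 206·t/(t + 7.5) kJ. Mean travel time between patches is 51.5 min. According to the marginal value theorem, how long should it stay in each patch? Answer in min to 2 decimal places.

19.65 min

Optimal t* satisfies g'(t*) = g(t*)/(T + t*).
g'(t) = 206·7.5/(t + 7.5)². Setting 206·7.5/(t+7.5)² = 206t/[(t+7.5)(51.5+t)] gives 7.5(51.5+t) = t(t+7.5), so t² = 7.5×51.5 = 386.2.
t* = √386.2 = 19.65 min.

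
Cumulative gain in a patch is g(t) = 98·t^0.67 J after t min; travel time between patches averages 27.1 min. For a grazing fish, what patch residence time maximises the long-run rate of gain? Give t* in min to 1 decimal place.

Maximise g(t)/(T+t): set derivative to zero → g'(t)(T+t) = g(t).
g'(t) = 0.67·98·t^-0.33. Setting 0.67·98·t^-0.33 = 98·t^0.67/(27.1+t) gives 0.67(27.1+t) = t, so 0.33·t = 0.67×27.1.
t* = 0.67×27.1/0.33 = 55.02 min.

55.0 min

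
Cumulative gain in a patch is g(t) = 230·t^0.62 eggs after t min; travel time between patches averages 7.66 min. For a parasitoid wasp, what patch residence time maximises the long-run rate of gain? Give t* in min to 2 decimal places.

Maximise g(t)/(T+t): set derivative to zero → g'(t)(T+t) = g(t).
g'(t) = 0.62·230·t^-0.38. Setting 0.62·230·t^-0.38 = 230·t^0.62/(7.66+t) gives 0.62(7.66+t) = t, so 0.38·t = 0.62×7.66.
t* = 0.62×7.66/0.38 = 12.5 min.

12.50 min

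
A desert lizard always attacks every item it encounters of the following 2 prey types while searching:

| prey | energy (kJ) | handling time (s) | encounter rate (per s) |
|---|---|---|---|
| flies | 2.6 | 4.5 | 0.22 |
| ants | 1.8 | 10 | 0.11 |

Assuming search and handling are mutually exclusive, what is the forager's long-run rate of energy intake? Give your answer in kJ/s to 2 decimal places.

R = (0.22×2.6 + 0.11×1.8) / (1 + 0.22×4.5 + 0.11×10) = 0.77/3.09 = 0.2492 kJ/s.

0.25 kJ/s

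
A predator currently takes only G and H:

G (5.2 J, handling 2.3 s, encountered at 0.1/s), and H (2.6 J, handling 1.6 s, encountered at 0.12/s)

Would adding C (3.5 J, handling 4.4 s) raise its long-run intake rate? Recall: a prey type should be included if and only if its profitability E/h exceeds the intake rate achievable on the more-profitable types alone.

Current rate: (0.1×5.2 + 0.12×2.6)/(1 + 0.1×2.3 + 0.12×1.6) = 0.5851 J/s.
Profitability of C: 3.5/4.4 = 0.7955 J/s.
Since 0.7955 > R, including C increases the long-run rate.

Yes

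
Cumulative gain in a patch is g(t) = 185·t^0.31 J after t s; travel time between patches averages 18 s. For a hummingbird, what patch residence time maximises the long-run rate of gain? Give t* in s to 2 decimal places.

8.09 s

By the marginal value theorem, leave when the instantaneous gain rate g'(t) equals the habitat-wide average g(t)/(T + t).
g'(t) = 0.31·185·t^-0.69. Setting 0.31·185·t^-0.69 = 185·t^0.31/(18+t) gives 0.31(18+t) = t, so 0.69·t = 0.31×18.
t* = 0.31×18/0.69 = 8.087 s.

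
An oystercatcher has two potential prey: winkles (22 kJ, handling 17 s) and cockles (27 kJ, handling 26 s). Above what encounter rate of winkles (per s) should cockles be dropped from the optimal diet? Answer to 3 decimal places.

0.239 per s

Drop cockles once their profitability E₂/h₂ falls below the rate achievable on winkles alone: E₂/h₂ = λE₁/(1 + λh₁).
Solve for λ: λE₁h₂ = E₂(1 + λh₁) → λ(E₁h₂ − E₂h₁) = E₂ → λ = E₂/(E₁h₂ − E₂h₁).
λ = 27/(22×26 − 27×17) = 27/113 = 0.2389 per s.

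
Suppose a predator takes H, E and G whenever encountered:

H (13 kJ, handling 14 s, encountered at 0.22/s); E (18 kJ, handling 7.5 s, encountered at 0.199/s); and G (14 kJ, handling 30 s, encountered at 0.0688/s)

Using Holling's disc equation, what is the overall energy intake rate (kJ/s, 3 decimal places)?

Energy encountered per unit search time: 0.22×13 + 0.199×18 + 0.0688×14 = 7.405 kJ/s.
Handling time per unit search time: 0.22×14 + 0.199×7.5 + 0.0688×30 = 6.636.
Rate = 7.405/(1 + 6.636) = 0.9697 kJ/s.

0.970 kJ/s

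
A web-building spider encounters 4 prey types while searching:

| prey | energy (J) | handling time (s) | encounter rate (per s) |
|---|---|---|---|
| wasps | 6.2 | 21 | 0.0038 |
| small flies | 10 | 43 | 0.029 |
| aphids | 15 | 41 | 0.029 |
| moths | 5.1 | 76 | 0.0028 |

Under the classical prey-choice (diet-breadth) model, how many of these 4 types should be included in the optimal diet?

3

Profitabilities (E/h, J/s): aphids 0.366, wasps 0.295, small flies 0.233, moths 0.0671. Add prey in this order while the next type's profitability exceeds the intake rate on those already taken.
Rate on top 1: 0.1987. wasps: 0.295 > 0.1987 → include.
Rate on top 2: 0.2021. small flies: 0.233 > 0.2021 → include.
Rate on top 3: 0.2129. moths: 0.0671 < 0.2129 → exclude; stop.
Optimal diet: aphids, wasps, small flies — 3 of 4 types.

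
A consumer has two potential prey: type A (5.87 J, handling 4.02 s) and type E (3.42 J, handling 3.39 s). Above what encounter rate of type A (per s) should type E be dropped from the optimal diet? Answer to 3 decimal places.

0.556 per s

Drop type E once their profitability E₂/h₂ falls below the rate achievable on type A alone: E₂/h₂ = λE₁/(1 + λh₁).
Solve for λ: λE₁h₂ = E₂(1 + λh₁) → λ(E₁h₂ − E₂h₁) = E₂ → λ = E₂/(E₁h₂ − E₂h₁).
λ = 3.42/(5.87×3.39 − 3.42×4.02) = 3.42/6.151 = 0.556 per s.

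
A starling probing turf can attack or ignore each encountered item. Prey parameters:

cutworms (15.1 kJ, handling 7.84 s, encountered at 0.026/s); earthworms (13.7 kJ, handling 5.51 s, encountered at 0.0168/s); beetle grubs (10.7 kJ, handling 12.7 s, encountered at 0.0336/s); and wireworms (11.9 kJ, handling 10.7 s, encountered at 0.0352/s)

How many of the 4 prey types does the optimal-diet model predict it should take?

4

E/h in descending order: earthworms 2.49, cutworms 1.93, wireworms 1.11, beetle grubs 0.843 kJ/s. The optimal diet is the largest prefix of this list for which every included type satisfies E_i/h_i > R on the types above it.
Rate on top 1: 0.2107. cutworms: 1.93 > 0.2107 → include.
Rate on top 2: 0.4804. wireworms: 1.11 > 0.4804 → include.
Rate on top 3: 0.6226. beetle grubs: 0.843 > 0.6226 → include.
Optimal diet: earthworms, cutworms, wireworms, beetle grubs — 4 of 4 types.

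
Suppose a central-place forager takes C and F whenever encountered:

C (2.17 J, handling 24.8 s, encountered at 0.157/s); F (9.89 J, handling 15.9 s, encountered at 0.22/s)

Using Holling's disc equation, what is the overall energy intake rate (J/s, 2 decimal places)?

0.30 J/s

R = (0.157×2.17 + 0.22×9.89) / (1 + 0.157×24.8 + 0.22×15.9) = 2.516/8.392 = 0.2999 J/s.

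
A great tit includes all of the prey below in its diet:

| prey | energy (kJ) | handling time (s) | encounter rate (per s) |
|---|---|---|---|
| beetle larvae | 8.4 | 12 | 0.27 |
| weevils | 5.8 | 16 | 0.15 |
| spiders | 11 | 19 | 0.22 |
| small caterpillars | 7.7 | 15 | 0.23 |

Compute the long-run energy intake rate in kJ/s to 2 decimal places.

R = Σλ_iE_i / (1 + Σλ_ih_i)
Numerator: 0.27×8.4 + 0.15×5.8 + 0.22×11 + 0.23×7.7 = 7.329
Denominator: 1 + 0.27×12 + 0.15×16 + 0.22×19 + 0.23×15 = 14.27
R = 7.329/14.27 = 0.5136 kJ/s

0.51 kJ/s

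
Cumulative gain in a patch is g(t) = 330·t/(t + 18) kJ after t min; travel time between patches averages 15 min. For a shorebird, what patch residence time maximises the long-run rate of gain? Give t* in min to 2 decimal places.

16.43 min

By the marginal value theorem, leave when the instantaneous gain rate g'(t) equals the habitat-wide average g(t)/(T + t).
g'(t) = 330·18/(t + 18)². Setting 330·18/(t+18)² = 330t/[(t+18)(15+t)] gives 18(15+t) = t(t+18), so t² = 18×15 = 270.
t* = √270 = 16.43 min.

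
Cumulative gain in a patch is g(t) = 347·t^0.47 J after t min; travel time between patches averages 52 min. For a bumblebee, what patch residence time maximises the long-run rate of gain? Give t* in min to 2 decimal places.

46.11 min

Maximise g(t)/(T+t): set derivative to zero → g'(t)(T+t) = g(t).
g'(t) = 0.47·347·t^-0.53. Setting 0.47·347·t^-0.53 = 347·t^0.47/(52+t) gives 0.47(52+t) = t, so 0.53·t = 0.47×52.
t* = 0.47×52/0.53 = 46.11 min.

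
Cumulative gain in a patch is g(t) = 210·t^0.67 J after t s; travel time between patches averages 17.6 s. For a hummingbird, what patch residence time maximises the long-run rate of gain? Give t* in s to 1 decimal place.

By the marginal value theorem, leave when the instantaneous gain rate g'(t) equals the habitat-wide average g(t)/(T + t).
g'(t) = 0.67·210·t^-0.33. Setting 0.67·210·t^-0.33 = 210·t^0.67/(17.6+t) gives 0.67(17.6+t) = t, so 0.33·t = 0.67×17.6.
t* = 0.67×17.6/0.33 = 35.73 s.

35.7 s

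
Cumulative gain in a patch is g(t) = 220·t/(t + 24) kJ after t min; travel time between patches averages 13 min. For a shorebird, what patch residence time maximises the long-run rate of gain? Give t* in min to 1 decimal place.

By the marginal value theorem, leave when the instantaneous gain rate g'(t) equals the habitat-wide average g(t)/(T + t).
g'(t) = 220·24/(t + 24)². Setting 220·24/(t+24)² = 220t/[(t+24)(13+t)] gives 24(13+t) = t(t+24), so t² = 24×13 = 312.
t* = √312 = 17.66 min.

17.7 min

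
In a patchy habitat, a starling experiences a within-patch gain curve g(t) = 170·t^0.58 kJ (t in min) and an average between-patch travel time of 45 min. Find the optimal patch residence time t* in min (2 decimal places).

62.14 min

Optimal t* satisfies g'(t*) = g(t*)/(T + t*).
g'(t) = 0.58·170·t^-0.42. Setting 0.58·170·t^-0.42 = 170·t^0.58/(45+t) gives 0.58(45+t) = t, so 0.42·t = 0.58×45.
t* = 0.58×45/0.42 = 62.14 min.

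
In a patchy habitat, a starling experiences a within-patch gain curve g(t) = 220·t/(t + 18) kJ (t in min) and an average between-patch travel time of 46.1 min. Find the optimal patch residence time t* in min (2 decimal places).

By the marginal value theorem, leave when the instantaneous gain rate g'(t) equals the habitat-wide average g(t)/(T + t).
g'(t) = 220·18/(t + 18)². Setting 220·18/(t+18)² = 220t/[(t+18)(46.1+t)] gives 18(46.1+t) = t(t+18), so t² = 18×46.1 = 829.8.
t* = √829.8 = 28.81 min.

28.81 min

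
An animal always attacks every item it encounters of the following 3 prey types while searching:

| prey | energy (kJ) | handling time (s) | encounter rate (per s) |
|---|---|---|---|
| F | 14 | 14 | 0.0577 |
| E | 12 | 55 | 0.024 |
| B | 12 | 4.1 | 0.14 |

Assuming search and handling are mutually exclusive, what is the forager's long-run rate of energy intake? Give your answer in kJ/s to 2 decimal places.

0.75 kJ/s

R = Σλ_iE_i / (1 + Σλ_ih_i)
Numerator: 0.0577×14 + 0.024×12 + 0.14×12 = 2.776
Denominator: 1 + 0.0577×14 + 0.024×55 + 0.14×4.1 = 3.702
R = 2.776/3.702 = 0.7499 kJ/s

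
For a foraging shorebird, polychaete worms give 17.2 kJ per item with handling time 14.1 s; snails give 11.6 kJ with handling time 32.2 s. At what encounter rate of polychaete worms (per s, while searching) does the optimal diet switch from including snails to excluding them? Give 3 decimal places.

At the threshold, the rate on polychaete worms alone equals the profitability of snails: λ·17.2/(1 + λ·14.1) = 11.6/32.2 = 0.3602.
Rearranging, λ(17.2 − 0.3602×14.1) = 0.3602, so λ = 0.3602/12.12 = 0.02972 per s.

0.030 per s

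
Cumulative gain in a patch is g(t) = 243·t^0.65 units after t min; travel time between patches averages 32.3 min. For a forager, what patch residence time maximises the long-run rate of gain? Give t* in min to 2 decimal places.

59.99 min

Optimal t* satisfies g'(t*) = g(t*)/(T + t*).
g'(t) = 0.65·243·t^-0.35. Setting 0.65·243·t^-0.35 = 243·t^0.65/(32.3+t) gives 0.65(32.3+t) = t, so 0.35·t = 0.65×32.3.
t* = 0.65×32.3/0.35 = 59.99 min.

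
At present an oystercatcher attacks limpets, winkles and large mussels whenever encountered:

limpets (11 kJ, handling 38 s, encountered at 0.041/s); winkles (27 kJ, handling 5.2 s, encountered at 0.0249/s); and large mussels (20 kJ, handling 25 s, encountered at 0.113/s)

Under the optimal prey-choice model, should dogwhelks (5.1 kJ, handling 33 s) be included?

On limpets, winkles and large mussels alone, R = ΣλE/(1+Σλh) = 3.383/5.512 = 0.6138 kJ/s.
Profitability of dogwhelks: 5.1/33 = 0.1545 kJ/s.
0.1545 < 0.6138, so adding dogwhelks would lower the average — exclude it.

No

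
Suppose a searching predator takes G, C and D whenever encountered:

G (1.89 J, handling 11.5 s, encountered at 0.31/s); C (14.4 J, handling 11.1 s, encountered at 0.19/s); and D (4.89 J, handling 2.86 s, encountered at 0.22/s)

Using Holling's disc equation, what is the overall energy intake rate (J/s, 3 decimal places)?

0.602 J/s

Energy encountered per unit search time: 0.31×1.89 + 0.19×14.4 + 0.22×4.89 = 4.398 J/s.
Handling time per unit search time: 0.31×11.5 + 0.19×11.1 + 0.22×2.86 = 6.303.
Rate = 4.398/(1 + 6.303) = 0.6022 J/s.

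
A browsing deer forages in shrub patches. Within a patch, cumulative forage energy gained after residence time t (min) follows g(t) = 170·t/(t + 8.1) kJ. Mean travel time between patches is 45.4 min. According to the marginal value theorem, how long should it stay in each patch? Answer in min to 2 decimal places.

19.18 min

By the marginal value theorem, leave when the instantaneous gain rate g'(t) equals the habitat-wide average g(t)/(T + t).
g'(t) = 170·8.1/(t + 8.1)². Setting 170·8.1/(t+8.1)² = 170t/[(t+8.1)(45.4+t)] gives 8.1(45.4+t) = t(t+8.1), so t² = 8.1×45.4 = 367.7.
t* = √367.7 = 19.18 min.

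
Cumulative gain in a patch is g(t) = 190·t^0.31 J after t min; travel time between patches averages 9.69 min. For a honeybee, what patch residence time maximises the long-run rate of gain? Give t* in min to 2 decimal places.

4.35 min

Maximise g(t)/(T+t): set derivative to zero → g'(t)(T+t) = g(t).
g'(t) = 0.31·190·t^-0.69. Setting 0.31·190·t^-0.69 = 190·t^0.31/(9.69+t) gives 0.31(9.69+t) = t, so 0.69·t = 0.31×9.69.
t* = 0.31×9.69/0.69 = 4.353 min.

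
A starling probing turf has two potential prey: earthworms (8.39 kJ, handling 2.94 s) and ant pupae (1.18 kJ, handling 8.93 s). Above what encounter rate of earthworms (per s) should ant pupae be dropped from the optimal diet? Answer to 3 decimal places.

At the threshold, the rate on earthworms alone equals the profitability of ant pupae: λ·8.39/(1 + λ·2.94) = 1.18/8.93 = 0.1321.
Rearranging, λ(8.39 − 0.1321×2.94) = 0.1321, so λ = 0.1321/8.002 = 0.01651 per s.

0.017 per s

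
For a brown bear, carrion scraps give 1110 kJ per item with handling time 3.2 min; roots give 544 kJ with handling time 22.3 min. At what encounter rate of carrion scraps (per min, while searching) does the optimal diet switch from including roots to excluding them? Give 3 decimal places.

At the threshold, the rate on carrion scraps alone equals the profitability of roots: λ·1110/(1 + λ·3.2) = 544/22.3 = 24.39.
Rearranging, λ(1110 − 24.39×3.2) = 24.39, so λ = 24.39/1032 = 0.02364 per min.

0.024 per min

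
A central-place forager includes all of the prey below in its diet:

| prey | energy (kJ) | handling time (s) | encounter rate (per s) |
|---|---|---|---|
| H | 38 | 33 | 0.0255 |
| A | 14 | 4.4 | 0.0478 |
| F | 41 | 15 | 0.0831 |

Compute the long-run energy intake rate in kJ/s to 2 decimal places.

1.53 kJ/s

R = (0.0255×38 + 0.0478×14 + 0.0831×41) / (1 + 0.0255×33 + 0.0478×4.4 + 0.0831×15) = 5.045/3.298 = 1.53 kJ/s.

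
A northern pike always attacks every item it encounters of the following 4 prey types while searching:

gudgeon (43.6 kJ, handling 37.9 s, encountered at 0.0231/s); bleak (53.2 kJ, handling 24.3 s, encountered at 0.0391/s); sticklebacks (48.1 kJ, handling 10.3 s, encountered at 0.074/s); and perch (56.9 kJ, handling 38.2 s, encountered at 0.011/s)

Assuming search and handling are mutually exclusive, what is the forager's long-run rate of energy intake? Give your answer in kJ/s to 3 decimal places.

Energy encountered per unit search time: 0.0231×43.6 + 0.0391×53.2 + 0.074×48.1 + 0.011×56.9 = 7.273 kJ/s.
Handling time per unit search time: 0.0231×37.9 + 0.0391×24.3 + 0.074×10.3 + 0.011×38.2 = 3.008.
Rate = 7.273/(1 + 3.008) = 1.815 kJ/s.

1.815 kJ/s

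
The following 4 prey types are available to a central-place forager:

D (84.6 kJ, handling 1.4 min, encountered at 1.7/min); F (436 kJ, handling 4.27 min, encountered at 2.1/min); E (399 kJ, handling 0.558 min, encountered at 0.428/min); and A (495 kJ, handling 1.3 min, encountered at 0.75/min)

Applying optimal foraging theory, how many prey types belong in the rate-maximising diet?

E/h in descending order: E 715, A 381, F 102, D 60.4 kJ/min. The optimal diet is the largest prefix of this list for which every included type satisfies E_i/h_i > R on the types above it.
Rate on top 1: 137.9. A: 381 > 137.9 → include.
Rate on top 2: 244.8. F: 102 < 244.8 → exclude; stop.
Optimal diet: E, A — 2 of 4 types.

2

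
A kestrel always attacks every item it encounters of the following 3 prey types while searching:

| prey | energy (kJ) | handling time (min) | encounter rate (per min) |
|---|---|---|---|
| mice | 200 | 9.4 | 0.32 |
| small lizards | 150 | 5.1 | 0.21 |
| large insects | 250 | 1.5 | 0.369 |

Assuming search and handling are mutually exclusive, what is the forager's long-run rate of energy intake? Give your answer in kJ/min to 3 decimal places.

33.333 kJ/min

R = (0.32×200 + 0.21×150 + 0.369×250) / (1 + 0.32×9.4 + 0.21×5.1 + 0.369×1.5) = 187.8/5.633 = 33.33 kJ/min.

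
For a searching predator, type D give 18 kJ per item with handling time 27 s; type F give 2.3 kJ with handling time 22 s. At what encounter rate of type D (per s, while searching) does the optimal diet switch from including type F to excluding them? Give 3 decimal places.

The zero-one rule: include type F iff E₂/h₂ > λE₁/(1+λh₁). Equality gives the switch point.
λE₁h₂ = E₂ + λE₂h₁ ⇒ λ = E₂/(E₁h₂ − E₂h₁) = 2.3/(396 − 62.1) = 0.006888 per s.

0.007 per s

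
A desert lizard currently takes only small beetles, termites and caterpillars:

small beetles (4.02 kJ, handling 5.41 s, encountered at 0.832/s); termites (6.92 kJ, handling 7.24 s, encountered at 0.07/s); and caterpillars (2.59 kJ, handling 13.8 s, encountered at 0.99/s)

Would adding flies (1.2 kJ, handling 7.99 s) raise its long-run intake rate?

No

Current rate: (0.832×4.02 + 0.07×6.92 + 0.99×2.59)/(1 + 0.832×5.41 + 0.07×7.24 + 0.99×13.8) = 0.325 kJ/s.
flies: E/h = 1.2/7.99 = 0.1502 kJ/s.
Since 0.1502 < R, time spent handling flies is better spent searching.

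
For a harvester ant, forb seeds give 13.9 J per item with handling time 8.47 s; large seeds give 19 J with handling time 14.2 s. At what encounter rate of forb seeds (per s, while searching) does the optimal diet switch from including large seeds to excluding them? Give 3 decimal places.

Drop large seeds once their profitability E₂/h₂ falls below the rate achievable on forb seeds alone: E₂/h₂ = λE₁/(1 + λh₁).
Solve for λ: λE₁h₂ = E₂(1 + λh₁) → λ(E₁h₂ − E₂h₁) = E₂ → λ = E₂/(E₁h₂ − E₂h₁).
λ = 19/(13.9×14.2 − 19×8.47) = 19/36.45 = 0.5213 per s.

0.521 per s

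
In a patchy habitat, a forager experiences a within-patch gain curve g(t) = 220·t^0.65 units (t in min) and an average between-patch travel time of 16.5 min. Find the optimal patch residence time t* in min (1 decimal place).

Maximise g(t)/(T+t): set derivative to zero → g'(t)(T+t) = g(t).
g'(t) = 0.65·220·t^-0.35. Setting 0.65·220·t^-0.35 = 220·t^0.65/(16.5+t) gives 0.65(16.5+t) = t, so 0.35·t = 0.65×16.5.
t* = 0.65×16.5/0.35 = 30.64 min.

30.6 min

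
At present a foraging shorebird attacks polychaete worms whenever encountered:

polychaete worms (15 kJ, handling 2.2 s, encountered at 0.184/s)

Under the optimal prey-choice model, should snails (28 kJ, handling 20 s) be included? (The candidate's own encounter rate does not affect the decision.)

Current rate: (0.184×15)/(1 + 0.184×2.2) = 1.965 kJ/s.
snails: E/h = 28/20 = 1.4 kJ/s.
1.4 < 1.965, so adding snails would lower the average — exclude it.

No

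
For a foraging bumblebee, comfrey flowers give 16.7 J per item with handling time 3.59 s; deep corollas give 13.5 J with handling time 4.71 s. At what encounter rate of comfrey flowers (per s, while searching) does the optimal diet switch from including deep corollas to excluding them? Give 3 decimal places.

Drop deep corollas once their profitability E₂/h₂ falls below the rate achievable on comfrey flowers alone: E₂/h₂ = λE₁/(1 + λh₁).
Solve for λ: λE₁h₂ = E₂(1 + λh₁) → λ(E₁h₂ − E₂h₁) = E₂ → λ = E₂/(E₁h₂ − E₂h₁).
λ = 13.5/(16.7×4.71 − 13.5×3.59) = 13.5/30.19 = 0.4471 per s.

0.447 per s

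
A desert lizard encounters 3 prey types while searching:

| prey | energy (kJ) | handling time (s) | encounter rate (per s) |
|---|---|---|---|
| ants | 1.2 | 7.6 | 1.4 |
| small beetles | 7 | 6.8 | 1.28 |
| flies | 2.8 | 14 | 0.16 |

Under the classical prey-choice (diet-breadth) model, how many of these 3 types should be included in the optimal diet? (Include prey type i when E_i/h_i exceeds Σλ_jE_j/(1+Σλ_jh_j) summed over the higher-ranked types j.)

Rank by E/h (kJ/s): small beetles 1.03, flies 0.2, ants 0.158. Include each in turn until the next type's E/h falls below the running intake rate.
Rate on top 1: 0.9233. flies: 0.2 < 0.9233 → exclude; stop.
Optimal diet: small beetles — 1 of 3 types.

1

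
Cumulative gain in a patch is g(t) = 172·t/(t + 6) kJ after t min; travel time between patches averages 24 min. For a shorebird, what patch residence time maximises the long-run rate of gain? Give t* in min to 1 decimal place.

Optimal t* satisfies g'(t*) = g(t*)/(T + t*).
g'(t) = 172·6/(t + 6)². Setting 172·6/(t+6)² = 172t/[(t+6)(24+t)] gives 6(24+t) = t(t+6), so t² = 6×24 = 144.
t* = √144 = 12 min.

12.0 min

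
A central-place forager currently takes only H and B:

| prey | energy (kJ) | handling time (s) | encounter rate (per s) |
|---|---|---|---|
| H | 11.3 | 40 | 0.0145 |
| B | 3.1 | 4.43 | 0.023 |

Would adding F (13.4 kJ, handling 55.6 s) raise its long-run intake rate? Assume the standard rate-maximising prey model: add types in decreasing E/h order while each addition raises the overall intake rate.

Yes

Intake rate on the current diet: R = (0.0145×11.3 + 0.023×3.1) / (1 + 0.0145×40 + 0.023×4.43) = 0.2352/1.682 = 0.1398 kJ/s.
Profitability of F: 13.4/55.6 = 0.241 kJ/s.
Since 0.241 > R, including F increases the long-run rate.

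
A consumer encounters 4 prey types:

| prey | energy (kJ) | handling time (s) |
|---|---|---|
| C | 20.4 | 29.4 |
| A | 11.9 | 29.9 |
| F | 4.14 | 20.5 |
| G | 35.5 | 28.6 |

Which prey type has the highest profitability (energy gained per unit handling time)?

Profitability E/h (kJ/s): C = 20.4/29.4 = 0.694, A = 11.9/29.9 = 0.398, F = 4.14/20.5 = 0.202, G = 35.5/28.6 = 1.24.
Ranked: G > C > A > F.

G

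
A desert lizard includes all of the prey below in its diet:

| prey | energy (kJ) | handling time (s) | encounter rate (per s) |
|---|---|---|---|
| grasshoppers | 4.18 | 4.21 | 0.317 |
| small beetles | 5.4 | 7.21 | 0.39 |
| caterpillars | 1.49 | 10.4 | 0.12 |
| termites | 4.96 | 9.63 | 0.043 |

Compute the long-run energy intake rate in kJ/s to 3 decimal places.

0.562 kJ/s

R = Σλ_iE_i / (1 + Σλ_ih_i)
Numerator: 0.317×4.18 + 0.39×5.4 + 0.12×1.49 + 0.043×4.96 = 3.823
Denominator: 1 + 0.317×4.21 + 0.39×7.21 + 0.12×10.4 + 0.043×9.63 = 6.809
R = 3.823/6.809 = 0.5615 kJ/s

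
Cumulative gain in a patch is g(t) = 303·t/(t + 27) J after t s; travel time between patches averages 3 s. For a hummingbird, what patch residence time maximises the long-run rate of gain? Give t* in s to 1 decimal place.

By the marginal value theorem, leave when the instantaneous gain rate g'(t) equals the habitat-wide average g(t)/(T + t).
g'(t) = 303·27/(t + 27)². Setting 303·27/(t+27)² = 303t/[(t+27)(3+t)] gives 27(3+t) = t(t+27), so t² = 27×3 = 81.
t* = √81 = 9 s.

9.0 s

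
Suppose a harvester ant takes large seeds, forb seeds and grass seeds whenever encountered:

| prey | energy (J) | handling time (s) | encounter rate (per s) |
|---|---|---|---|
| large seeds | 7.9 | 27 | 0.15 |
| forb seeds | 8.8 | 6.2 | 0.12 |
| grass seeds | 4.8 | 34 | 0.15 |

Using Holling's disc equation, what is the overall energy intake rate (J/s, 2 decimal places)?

0.27 J/s

Energy encountered per unit search time: 0.15×7.9 + 0.12×8.8 + 0.15×4.8 = 2.961 J/s.
Handling time per unit search time: 0.15×27 + 0.12×6.2 + 0.15×34 = 9.894.
Rate = 2.961/(1 + 9.894) = 0.2718 J/s.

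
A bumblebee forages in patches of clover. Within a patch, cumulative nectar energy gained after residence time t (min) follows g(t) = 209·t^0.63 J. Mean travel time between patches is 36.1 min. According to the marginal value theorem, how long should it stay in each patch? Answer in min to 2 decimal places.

61.47 min

By the marginal value theorem, leave when the instantaneous gain rate g'(t) equals the habitat-wide average g(t)/(T + t).
g'(t) = 0.63·209·t^-0.37. Setting 0.63·209·t^-0.37 = 209·t^0.63/(36.1+t) gives 0.63(36.1+t) = t, so 0.37·t = 0.63×36.1.
t* = 0.63×36.1/0.37 = 61.47 min.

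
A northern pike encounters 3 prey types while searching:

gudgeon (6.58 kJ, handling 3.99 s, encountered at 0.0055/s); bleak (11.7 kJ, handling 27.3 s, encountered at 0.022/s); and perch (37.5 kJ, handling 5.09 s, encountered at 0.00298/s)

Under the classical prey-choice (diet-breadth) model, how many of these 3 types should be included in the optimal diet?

Rank by E/h (kJ/s): perch 7.37, gudgeon 1.65, bleak 0.429. Include each in turn until the next type's E/h falls below the running intake rate.
Rate on top 1: 0.1101. gudgeon: 1.65 > 0.1101 → include.
Rate on top 2: 0.1426. bleak: 0.429 > 0.1426 → include.
Optimal diet: perch, gudgeon, bleak — 3 of 3 types.

3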